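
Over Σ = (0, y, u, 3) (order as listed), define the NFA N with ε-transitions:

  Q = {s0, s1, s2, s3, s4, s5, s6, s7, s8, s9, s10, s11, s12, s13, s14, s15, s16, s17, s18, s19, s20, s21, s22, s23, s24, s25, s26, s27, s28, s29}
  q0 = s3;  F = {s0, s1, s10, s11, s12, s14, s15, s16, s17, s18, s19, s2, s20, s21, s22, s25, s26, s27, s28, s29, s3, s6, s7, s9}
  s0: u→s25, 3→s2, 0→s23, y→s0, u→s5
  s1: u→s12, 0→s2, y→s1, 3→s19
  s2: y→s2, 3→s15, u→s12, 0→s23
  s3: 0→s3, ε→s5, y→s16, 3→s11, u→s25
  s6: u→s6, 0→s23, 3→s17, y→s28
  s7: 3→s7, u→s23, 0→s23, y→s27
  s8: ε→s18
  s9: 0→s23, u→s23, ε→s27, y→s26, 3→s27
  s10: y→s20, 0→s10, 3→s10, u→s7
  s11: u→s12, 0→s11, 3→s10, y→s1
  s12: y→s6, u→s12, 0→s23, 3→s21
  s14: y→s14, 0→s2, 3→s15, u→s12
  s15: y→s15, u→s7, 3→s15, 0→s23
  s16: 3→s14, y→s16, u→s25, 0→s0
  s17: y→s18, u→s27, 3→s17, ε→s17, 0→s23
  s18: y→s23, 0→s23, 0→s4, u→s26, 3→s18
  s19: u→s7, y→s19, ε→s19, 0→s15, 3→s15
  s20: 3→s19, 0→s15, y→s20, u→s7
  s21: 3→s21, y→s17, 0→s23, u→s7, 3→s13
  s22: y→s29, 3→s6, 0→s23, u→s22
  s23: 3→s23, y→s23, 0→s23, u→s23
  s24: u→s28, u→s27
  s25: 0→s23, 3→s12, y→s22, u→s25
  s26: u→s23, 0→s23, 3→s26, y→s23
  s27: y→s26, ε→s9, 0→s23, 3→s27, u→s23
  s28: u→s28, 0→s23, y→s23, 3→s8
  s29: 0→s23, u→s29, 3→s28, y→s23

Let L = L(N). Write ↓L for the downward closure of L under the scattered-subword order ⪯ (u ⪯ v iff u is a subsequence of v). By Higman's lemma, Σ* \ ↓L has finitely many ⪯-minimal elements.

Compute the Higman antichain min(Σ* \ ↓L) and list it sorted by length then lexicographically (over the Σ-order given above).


A = [u0, y00, y330, uyyy, 33uu].

|Q|=30, |F|=24, |δ|=111 (6 ε).
min D↑ (24 st, q0=0, F={6}): 0:0→0,y→1,u→2,3→3 1:0→4,y→1,u→2,3→5 2:0→6,y→7,u→2,3→8 3:0→3,y→9,u→8,3→10 4:0→6,y→4,u→2,3→11 5:0→11,y→5,u→8,3→12 6:0→6,y→6,u→6,3→6 7:0→6,y→13,u→7,3→14 8:0→6,y→14,u→8,3→15 9:0→11,y→9,u→8,3→16 10:0→10,y→17,u→18,3→10 11:0→6,y→11,u→8,3→12 12:0→6,y→12,u→18,3→12 13:0→6,y→6,u→13,3→19 14:0→6,y→19,u→14,3→20 15:0→6,y→20,u→18,3→15 16:0→12,y→16,u→18,3→12 17:0→12,y→17,u→18,3→16 18:0→6,y→21,u→6,3→18 19:0→6,y→6,u→19,3→22 20:0→6,y→22,u→21,3→20 21:0→6,y→23,u→6,3→21 22:0→6,y→6,u→23,3→22 23:0→6,y→6,u→6,3→23.
'u0': N↓-sim [29, 18, 2] end={s23,s4} — reject; 2/2 del acc.
'y00': N↓-sim [29, 26, 21, 2] end={s23,s4} — reject; 3/3 single-dels accept.
'y330': |S_i|=[29, 26, 18, 12, 2] end={s23,s4} rej; 4/4 del acc.
'uyyy': run [29, 18, 12, 7, 1] end={s23} ∉↓L; 4/4 deletions ∈↓L.
'33uu': run [29, 22, 15, 5, 1] end={s23} rej; 4/4 del acc.
5 minimals (antichain).


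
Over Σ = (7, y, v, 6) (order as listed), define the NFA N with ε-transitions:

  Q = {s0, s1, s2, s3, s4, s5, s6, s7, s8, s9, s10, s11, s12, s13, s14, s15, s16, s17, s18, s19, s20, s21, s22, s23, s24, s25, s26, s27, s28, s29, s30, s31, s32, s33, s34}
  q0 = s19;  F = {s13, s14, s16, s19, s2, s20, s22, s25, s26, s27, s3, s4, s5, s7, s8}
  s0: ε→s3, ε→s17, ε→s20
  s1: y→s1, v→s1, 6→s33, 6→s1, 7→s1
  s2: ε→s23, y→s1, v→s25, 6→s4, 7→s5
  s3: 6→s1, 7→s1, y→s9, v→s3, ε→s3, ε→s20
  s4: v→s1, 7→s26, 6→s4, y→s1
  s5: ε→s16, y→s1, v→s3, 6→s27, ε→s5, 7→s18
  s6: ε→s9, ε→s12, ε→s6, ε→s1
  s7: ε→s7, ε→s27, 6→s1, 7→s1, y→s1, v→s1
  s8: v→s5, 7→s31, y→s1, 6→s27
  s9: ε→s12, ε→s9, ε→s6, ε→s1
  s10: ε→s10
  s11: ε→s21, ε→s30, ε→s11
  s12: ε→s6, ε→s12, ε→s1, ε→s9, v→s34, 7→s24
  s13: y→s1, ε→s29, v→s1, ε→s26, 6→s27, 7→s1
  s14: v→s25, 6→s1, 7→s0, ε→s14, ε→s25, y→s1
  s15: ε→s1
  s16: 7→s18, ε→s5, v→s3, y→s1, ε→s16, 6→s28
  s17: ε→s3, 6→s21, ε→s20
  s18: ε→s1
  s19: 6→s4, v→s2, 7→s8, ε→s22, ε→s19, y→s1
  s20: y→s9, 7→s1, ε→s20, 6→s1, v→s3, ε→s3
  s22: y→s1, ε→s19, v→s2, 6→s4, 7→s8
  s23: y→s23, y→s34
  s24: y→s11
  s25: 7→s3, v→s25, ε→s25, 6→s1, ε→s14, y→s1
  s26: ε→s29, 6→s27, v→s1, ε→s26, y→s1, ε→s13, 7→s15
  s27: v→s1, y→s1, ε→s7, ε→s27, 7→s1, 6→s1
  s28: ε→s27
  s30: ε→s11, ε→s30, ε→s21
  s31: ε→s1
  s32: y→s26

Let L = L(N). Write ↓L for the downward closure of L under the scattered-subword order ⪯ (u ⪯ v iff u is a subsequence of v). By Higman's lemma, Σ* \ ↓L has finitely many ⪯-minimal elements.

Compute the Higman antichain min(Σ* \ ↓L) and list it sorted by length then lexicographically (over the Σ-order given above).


|Q|=35, |F|=15, |δ|=125 (53 ε).
min D↑ (10 st, q0=0, F={2}): 0:7→1,y→2,v→3,6→4 1:7→2,y→2,v→5,6→6 2:7→2,y→2,v→2,6→2 3:7→5,y→2,v→7,6→4 4:7→8,y→2,v→2,6→4 5:7→2,y→2,v→9,6→6 6:7→2,y→2,v→2,6→2 7:7→9,y→2,v→7,6→2 8:7→2,y→2,v→2,6→6 9:7→2,y→2,v→9,6→2 (ε-aug+det+¬).
'y': |S_i|=[33, 11] end={s1,s11,s12,s21,s23,s24,s30,s33,s34,s6,s9} — reject; 1/1 del acc.
'77': |S_i|=[33, 26, 9] end={s1,s11,s15,s18,s21,s24,s30,s31,s33} ∉↓L; 2/2 single-dels accept.
'6v': N↓-sim [33, 11, 2] end={s1,s33} — reject; 2/2 deletions ∈↓L.
'766': run [33, 26, 6, 2] end={s1,s33} — reject; 3/3 single-dels accept.
'vv6': run [33, 29, 16, 3] end={s1,s21,s33} — reject; 3/3 single-dels accept.
5 minimals (antichain).

min(Σ*\↓L) = [y, 77, 6v, 766, vv6].


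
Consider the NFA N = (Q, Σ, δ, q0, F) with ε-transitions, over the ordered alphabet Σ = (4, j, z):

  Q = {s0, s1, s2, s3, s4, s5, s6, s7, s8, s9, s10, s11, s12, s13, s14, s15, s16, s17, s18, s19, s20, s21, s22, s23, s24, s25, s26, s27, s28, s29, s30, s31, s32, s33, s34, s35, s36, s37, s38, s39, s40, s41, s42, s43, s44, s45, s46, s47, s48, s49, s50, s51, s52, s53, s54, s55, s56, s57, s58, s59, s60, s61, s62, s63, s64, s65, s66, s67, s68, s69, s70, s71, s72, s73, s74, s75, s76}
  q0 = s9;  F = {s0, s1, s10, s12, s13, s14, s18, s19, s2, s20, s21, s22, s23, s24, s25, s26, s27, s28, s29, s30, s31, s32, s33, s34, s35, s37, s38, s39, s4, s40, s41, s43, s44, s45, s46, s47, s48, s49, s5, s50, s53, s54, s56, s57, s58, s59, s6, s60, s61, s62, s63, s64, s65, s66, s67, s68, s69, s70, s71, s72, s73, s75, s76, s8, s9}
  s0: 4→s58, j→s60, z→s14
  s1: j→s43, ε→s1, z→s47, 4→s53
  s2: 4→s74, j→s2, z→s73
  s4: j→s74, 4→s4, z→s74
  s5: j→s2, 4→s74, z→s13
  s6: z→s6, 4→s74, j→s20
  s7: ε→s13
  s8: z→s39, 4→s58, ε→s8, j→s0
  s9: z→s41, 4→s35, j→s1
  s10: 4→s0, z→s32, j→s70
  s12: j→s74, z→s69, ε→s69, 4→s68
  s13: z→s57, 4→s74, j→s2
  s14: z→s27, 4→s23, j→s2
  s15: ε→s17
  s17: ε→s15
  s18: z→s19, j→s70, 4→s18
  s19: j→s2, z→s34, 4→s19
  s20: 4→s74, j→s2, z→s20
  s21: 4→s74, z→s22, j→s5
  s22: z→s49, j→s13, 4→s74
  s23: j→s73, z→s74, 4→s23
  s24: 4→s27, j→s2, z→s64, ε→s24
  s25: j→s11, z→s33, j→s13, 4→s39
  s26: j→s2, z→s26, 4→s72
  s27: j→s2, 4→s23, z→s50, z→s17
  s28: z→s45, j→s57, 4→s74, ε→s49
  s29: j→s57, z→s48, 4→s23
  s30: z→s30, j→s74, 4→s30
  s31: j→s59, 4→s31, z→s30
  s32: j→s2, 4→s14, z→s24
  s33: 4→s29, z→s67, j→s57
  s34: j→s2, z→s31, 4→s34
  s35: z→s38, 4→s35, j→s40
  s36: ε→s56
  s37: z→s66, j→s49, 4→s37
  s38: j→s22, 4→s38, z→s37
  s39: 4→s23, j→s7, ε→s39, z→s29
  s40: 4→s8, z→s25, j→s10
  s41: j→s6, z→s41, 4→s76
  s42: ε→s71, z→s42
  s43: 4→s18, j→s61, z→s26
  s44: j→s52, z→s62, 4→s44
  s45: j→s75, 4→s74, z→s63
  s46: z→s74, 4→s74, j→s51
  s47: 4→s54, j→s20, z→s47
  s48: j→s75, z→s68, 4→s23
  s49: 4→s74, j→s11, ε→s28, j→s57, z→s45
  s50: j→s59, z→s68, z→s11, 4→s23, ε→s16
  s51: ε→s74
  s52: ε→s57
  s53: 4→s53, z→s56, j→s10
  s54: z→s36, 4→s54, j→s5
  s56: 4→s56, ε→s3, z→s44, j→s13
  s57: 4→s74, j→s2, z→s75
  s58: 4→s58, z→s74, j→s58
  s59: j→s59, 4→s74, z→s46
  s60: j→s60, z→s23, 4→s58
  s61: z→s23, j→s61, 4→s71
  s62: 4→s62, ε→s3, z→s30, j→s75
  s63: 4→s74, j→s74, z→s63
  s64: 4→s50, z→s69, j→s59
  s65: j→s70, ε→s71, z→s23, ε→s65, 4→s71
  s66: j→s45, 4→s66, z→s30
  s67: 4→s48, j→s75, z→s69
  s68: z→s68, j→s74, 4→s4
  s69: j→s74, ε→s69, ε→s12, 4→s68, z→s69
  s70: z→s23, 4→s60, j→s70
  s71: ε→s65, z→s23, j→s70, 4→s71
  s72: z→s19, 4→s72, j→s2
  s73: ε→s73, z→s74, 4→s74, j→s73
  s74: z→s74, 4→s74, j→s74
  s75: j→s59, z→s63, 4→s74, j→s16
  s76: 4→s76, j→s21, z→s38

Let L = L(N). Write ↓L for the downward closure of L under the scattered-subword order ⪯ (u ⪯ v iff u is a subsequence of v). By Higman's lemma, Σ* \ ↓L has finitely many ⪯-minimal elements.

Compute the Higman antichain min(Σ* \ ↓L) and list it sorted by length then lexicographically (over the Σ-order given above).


min(Σ*\↓L) = [zj4, 4j44z, jjjzz, 4zzzzj].

|Q|=77, |F|=65, |δ|=227 (23 ε).
min D↑ (63 st, q0=0, F={23}): 0:4→1,j→2,z→3 1:4→1,j→4,z→5 2:4→6,j→7,z→8 3:4→9,j→10,z→3 4:4→11,j→12,z→13 5:4→5,j→14,z→15 6:4→6,j→12,z→16 7:4→17,j→18,z→19 8:4→20,j→21,z→8 9:4→9,j→22,z→5 10:4→23,j→21,z→10 11:4→24,j→25,z→26 12:4→25,j→27,z→28 13:4→26,j→29,z→30 14:4→23,j→29,z→31 15:4→15,j→31,z→32 16:4→16,j→29,z→33 17:4→17,j→27,z→34 18:4→35,j→18,z→36 19:4→37,j→38,z→19 20:4→20,j→39,z→16 21:4→23,j→38,z→21 22:4→23,j→39,z→14 23:4→23,j→23,z→23 24:4→24,j→24,z→23 25:4→24,j→40,z→41 26:4→36,j→29,z→42 27:4→40,j→27,z→36 28:4→41,j→38,z→43 29:4→23,j→38,z→44 30:4→42,j→44,z→45 31:4→23,j→44,z→46 32:4→32,j→46,z→47 33:4→33,j→44,z→48 34:4→34,j→38,z→49 35:4→35,j→27,z→36 36:4→36,j→50,z→23 37:4→37,j→38,z→34 38:4→23,j→38,z→50 39:4→23,j→38,z→29 40:4→24,j→40,z→36 41:4→36,j→38,z→51 42:4→36,j→44,z→52 43:4→51,j→38,z→53 44:4→23,j→38,z→54 45:4→52,j→54,z→55 46:4→23,j→54,z→56 47:4→47,j→23,z→47 48:4→48,j→54,z→47 49:4→49,j→38,z→57 50:4→23,j→50,z→23 51:4→36,j→38,z→58 52:4→36,j→54,z→59 53:4→58,j→60,z→55 54:4→23,j→60,z→56 55:4→59,j→23,z→55 56:4→23,j→23,z→56 57:4→57,j→60,z→47 58:4→36,j→60,z→59 59:4→61,j→23,z→59 60:4→23,j→60,z→62 61:4→61,j→23,z→23 62:4→23,j→23,z→23.
'zj4': |S_i|=[75, 59, 22, 1] end={s74} — reject; 3/3 del acc.
'4j44z': N↓-sim [75, 66, 46, 28, 5, 1] end={s74} ∉↓L; 5/5 del acc.
'jjjzz': N↓-sim [75, 68, 45, 14, 5, 1] end={s74} ∉↓L; 5/5 del acc.
'4zzzzj': N↓-sim [75, 66, 49, 38, 26, 10, 2] end={s51,s74} rej; 6/6 deletions ∈↓L.
4 obstructions.


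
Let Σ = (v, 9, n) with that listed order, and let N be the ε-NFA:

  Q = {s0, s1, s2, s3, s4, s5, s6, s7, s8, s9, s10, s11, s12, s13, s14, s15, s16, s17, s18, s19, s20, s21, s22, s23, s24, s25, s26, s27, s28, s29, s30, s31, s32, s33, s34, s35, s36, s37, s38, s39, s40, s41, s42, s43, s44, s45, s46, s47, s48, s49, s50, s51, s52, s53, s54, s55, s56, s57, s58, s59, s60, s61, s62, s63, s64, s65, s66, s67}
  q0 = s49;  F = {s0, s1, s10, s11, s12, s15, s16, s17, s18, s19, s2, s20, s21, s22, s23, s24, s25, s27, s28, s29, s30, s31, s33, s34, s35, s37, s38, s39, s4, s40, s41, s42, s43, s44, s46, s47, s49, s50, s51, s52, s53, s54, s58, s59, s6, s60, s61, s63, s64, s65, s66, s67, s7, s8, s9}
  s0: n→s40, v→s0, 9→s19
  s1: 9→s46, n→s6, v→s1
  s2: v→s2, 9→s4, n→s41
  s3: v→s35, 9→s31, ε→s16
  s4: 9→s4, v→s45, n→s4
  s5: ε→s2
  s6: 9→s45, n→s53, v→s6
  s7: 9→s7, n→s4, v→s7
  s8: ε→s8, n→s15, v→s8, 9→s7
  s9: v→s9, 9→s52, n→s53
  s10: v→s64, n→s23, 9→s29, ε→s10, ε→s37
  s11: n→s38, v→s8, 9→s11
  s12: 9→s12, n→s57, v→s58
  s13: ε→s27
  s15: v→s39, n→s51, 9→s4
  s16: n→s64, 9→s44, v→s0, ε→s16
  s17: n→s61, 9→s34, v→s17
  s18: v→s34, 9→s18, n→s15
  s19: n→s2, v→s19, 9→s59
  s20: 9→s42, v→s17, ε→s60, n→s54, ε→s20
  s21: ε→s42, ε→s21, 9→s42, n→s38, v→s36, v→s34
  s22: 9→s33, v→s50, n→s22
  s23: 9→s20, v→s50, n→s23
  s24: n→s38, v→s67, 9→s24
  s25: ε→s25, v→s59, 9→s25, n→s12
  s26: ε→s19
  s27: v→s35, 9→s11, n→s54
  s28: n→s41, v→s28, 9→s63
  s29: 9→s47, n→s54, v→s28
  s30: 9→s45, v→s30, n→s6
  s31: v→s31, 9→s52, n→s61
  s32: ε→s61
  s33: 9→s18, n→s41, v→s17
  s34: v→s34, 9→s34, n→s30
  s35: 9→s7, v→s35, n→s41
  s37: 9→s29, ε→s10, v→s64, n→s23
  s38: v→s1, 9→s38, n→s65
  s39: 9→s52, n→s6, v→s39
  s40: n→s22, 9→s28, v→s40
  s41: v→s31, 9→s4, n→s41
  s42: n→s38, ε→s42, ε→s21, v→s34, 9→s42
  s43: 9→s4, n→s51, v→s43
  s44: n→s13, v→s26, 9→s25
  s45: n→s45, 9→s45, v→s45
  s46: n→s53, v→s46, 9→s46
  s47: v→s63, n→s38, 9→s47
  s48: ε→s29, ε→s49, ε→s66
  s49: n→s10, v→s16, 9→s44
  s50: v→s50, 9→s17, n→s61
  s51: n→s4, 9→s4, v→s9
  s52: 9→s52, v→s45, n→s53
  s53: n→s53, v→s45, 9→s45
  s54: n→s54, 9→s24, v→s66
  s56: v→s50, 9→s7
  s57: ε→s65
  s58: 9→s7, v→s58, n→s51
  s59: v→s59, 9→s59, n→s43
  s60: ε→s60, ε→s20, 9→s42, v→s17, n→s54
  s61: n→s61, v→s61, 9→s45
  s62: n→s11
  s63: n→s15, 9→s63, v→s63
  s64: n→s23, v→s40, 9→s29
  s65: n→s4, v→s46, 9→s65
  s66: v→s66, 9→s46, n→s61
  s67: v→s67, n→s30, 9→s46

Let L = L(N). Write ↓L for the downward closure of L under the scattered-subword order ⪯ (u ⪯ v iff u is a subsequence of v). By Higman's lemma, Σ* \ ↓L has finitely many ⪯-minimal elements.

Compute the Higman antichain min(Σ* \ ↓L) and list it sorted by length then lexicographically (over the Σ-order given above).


A = [9vn9v, nnvn9, vv9n9v, 99nnnv, 9nv9nv].

|Q|=68, |F|=55, |δ|=197 (23 ε).
min D↑ (53 st, q0=0, F={39}): 0:v→1,9→2,n→3 1:v→4,9→2,n→5 2:v→6,9→7,n→8 3:v→5,9→9,n→10 4:v→4,9→6,n→11 5:v→11,9→9,n→10 6:v→6,9→12,n→13 7:v→12,9→7,n→14 8:v→15,9→16,n→17 9:v→18,9→19,n→17 10:v→20,9→21,n→10 11:v→11,9→18,n→22 12:v→12,9→12,n→23 13:v→13,9→24,n→25 14:v→26,9→14,n→27 15:v→15,9→28,n→25 16:v→29,9→16,n→30 17:v→31,9→32,n→17 18:v→18,9→33,n→25 19:v→33,9→19,n→30 20:v→20,9→34,n→35 21:v→34,9→36,n→17 22:v→20,9→37,n→22 23:v→23,9→24,n→38 24:v→39,9→24,n→24 25:v→40,9→24,n→25 26:v→26,9→28,n→38 27:v→41,9→27,n→24 28:v→28,9→28,n→24 29:v→29,9→28,n→42 30:v→43,9→30,n→27 31:v→31,9→41,n→35 32:v→44,9→32,n→30 33:v→33,9→33,n→42 34:v→34,9→45,n→35 35:v→35,9→39,n→35 36:v→45,9→36,n→30 37:v→34,9→46,n→25 38:v→47,9→24,n→24 39:v→39,9→39,n→39 40:v→40,9→48,n→35 41:v→41,9→41,n→49 42:v→50,9→24,n→38 43:v→43,9→41,n→51 44:v→44,9→41,n→52 45:v→45,9→45,n→52 46:v→45,9→46,n→42 47:v→47,9→48,n→49 48:v→39,9→48,n→49 49:v→39,9→39,n→49 50:v→50,9→48,n→51 51:v→51,9→39,n→49 52:v→52,9→39,n→51.
'9vn9v': N↓-sim [60, 50, 31, 15, 4, 1] end={s45} — reject; 5/5 single-dels accept.
'nnvn9': N↓-sim [60, 52, 34, 17, 5, 1] end={s45} — reject; 5/5 single-dels accept.
'vv9n9v': run [60, 57, 37, 25, 15, 4, 1] end={s45} ∉↓L; 6/6 single-dels accept.
'99nnnv': N↓-sim [60, 50, 32, 19, 10, 3, 1] end={s45} — reject; 6/6 single-dels accept.
'9nv9nv': run [60, 50, 32, 23, 6, 3, 1] end={s45} ∉↓L; 6/6 deletions ∈↓L.
5 words, ⪯-incomp.


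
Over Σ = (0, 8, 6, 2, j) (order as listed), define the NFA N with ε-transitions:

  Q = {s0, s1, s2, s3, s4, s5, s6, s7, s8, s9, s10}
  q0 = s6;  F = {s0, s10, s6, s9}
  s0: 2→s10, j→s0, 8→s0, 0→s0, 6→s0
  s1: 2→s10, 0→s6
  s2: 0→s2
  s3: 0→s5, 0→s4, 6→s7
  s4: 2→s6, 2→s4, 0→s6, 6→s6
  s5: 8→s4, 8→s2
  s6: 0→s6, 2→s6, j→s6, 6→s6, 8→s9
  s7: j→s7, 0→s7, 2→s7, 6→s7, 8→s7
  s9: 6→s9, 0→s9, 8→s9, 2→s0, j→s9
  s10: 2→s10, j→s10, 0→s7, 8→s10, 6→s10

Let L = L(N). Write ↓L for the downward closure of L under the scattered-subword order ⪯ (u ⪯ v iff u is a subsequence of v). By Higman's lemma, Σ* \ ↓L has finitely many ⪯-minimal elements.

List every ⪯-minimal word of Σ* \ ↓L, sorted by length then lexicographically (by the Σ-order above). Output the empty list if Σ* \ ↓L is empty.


A = [8220].

|Q|=11, |F|=4, |δ|=37 (0 ε).
min D↑ (5 st, q0=0, F={4}): 0:0→0,8→1,6→0,2→0,j→0 1:0→1,8→1,6→1,2→2,j→1 2:0→2,8→2,6→2,2→3,j→2 3:0→4,8→3,6→3,2→3,j→3 4:0→4,8→4,6→4,2→4,j→4 [Hopcroft].
'8220': run [5, 4, 3, 2, 1] end={s7} rej; 4/4 deletions ∈↓L.
1 obstructions.


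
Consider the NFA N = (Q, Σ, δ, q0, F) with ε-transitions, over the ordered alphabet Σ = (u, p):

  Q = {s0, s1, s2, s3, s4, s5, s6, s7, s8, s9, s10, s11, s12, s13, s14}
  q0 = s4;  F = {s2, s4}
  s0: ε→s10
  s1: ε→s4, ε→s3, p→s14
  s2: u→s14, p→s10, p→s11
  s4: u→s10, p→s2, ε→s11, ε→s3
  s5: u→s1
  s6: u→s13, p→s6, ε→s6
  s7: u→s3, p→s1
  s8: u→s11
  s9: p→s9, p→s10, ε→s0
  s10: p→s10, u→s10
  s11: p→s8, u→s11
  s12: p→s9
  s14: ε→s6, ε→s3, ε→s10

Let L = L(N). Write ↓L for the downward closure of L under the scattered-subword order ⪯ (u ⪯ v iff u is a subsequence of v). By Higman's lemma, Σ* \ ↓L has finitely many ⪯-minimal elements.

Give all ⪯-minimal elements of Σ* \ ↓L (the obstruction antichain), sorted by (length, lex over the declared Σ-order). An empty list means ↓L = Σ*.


Antichain: [u, pp].

|Q|=15, |F|=2, |δ|=29 (10 ε).
min D↑ (3 st, q0=0, F={1}): 0:u→1,p→2 1:u→1,p→1 2:u→1,p→1 [Hopcroft].
'u': N↓-sim [9, 7] end={s10,s11,s13,s14,s3,s6,s8} rej; 1/1 del acc.
'pp': run [9, 8, 5] end={s10,s11,s13,s6,s8} rej; 2/2 del acc.
2 obstructions.


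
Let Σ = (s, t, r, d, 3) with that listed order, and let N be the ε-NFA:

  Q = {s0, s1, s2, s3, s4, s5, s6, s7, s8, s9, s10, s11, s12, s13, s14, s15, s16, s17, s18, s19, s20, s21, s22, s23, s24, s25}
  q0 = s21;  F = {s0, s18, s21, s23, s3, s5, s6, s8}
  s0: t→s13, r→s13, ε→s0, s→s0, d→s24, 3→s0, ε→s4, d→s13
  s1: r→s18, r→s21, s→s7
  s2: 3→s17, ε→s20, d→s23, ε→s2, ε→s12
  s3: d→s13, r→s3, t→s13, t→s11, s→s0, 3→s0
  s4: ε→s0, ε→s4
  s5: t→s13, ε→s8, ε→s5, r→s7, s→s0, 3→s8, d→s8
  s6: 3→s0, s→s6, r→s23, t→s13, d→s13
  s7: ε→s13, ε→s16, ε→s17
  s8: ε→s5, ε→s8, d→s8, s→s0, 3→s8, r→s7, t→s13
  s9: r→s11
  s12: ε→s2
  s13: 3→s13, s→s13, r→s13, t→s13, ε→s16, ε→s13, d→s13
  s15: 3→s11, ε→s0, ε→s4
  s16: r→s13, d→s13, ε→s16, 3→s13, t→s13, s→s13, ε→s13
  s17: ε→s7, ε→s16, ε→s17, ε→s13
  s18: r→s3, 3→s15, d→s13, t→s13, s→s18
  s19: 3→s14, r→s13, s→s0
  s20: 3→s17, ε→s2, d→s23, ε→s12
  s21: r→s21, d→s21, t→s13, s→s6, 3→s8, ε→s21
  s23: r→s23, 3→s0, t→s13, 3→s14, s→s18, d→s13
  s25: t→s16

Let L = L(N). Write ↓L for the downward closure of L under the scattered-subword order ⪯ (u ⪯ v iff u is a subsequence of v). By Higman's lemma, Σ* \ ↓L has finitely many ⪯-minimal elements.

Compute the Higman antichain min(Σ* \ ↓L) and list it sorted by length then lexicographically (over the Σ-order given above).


A = [t, sd, 3r, srsrsr].

|Q|=26, |F|=8, |δ|=94 (28 ε).
min D↑ (8 st, q0=0, F={2}): 0:s→1,t→2,r→0,d→0,3→3 1:s→1,t→2,r→4,d→2,3→5 2:s→2,t→2,r→2,d→2,3→2 3:s→5,t→2,r→2,d→3,3→3 4:s→6,t→2,r→4,d→2,3→5 5:s→5,t→2,r→2,d→2,3→5 6:s→6,t→2,r→7,d→2,3→5 7:s→5,t→2,r→7,d→2,3→5.
't': N↓-sim [17, 3] end={s11,s13,s16} ∉↓L; 1/1 single-dels accept.
'sd': N↓-sim [17, 12, 3] end={s13,s16,s24} ∉↓L; 2/2 deletions ∈↓L.
'3r': N↓-sim [17, 12, 4] end={s13,s16,s17,s7} ∉↓L; 2/2 single-dels accept.
'srsrsr': |S_i|=[17, 12, 11, 9, 7, 5, 2] end={s13,s16} ∉↓L; 6/6 deletions ∈↓L.
4 words, ⪯-incomp.


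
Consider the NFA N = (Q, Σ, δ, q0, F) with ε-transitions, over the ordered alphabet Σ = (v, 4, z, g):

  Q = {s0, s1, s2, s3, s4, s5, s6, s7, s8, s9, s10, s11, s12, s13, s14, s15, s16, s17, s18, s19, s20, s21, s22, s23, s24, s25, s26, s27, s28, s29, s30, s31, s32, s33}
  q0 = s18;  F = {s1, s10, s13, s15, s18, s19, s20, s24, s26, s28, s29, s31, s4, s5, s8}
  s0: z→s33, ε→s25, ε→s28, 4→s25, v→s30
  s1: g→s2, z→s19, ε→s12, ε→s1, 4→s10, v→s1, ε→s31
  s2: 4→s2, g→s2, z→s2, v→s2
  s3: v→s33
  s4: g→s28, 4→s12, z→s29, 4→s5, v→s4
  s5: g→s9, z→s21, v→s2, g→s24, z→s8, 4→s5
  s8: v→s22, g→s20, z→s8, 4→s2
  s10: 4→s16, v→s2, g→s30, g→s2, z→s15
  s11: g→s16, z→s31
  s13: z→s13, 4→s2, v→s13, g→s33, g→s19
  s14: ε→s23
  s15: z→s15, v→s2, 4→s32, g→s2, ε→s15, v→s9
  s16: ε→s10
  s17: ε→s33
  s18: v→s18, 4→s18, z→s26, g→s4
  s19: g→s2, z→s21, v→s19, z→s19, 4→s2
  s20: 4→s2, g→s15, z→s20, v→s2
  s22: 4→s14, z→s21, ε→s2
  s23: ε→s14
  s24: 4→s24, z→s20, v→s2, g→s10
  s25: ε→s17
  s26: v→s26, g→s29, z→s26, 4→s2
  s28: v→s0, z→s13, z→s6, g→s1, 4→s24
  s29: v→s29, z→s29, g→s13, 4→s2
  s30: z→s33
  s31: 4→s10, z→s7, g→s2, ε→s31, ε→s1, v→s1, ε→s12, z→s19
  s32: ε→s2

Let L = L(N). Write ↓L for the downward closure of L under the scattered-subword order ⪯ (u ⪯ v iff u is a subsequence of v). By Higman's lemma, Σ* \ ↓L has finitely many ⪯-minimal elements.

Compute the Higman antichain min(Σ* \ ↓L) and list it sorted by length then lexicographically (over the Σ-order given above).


|Q|=34, |F|=15, |δ|=98 (16 ε).
min D↑ (15 st, q0=0, F={3}): 0:v→0,4→0,z→1,g→2 1:v→1,4→3,z→1,g→4 2:v→2,4→5,z→4,g→6 3:v→3,4→3,z→3,g→3 4:v→4,4→3,z→4,g→7 5:v→3,4→5,z→8,g→9 6:v→6,4→9,z→7,g→10 7:v→7,4→3,z→7,g→11 8:v→3,4→3,z→8,g→12 9:v→3,4→9,z→12,g→13 10:v→10,4→13,z→11,g→3 11:v→11,4→3,z→11,g→3 12:v→3,4→3,z→12,g→14 13:v→3,4→13,z→14,g→3 14:v→3,4→3,z→14,g→3 [Hopcroft].
'z4': |S_i|=[31, 17, 4] end={s14,s2,s23,s32} — reject; 2/2 del acc.
'g4v': |S_i|=[31, 29, 19, 6] end={s14,s2,s21,s22,s23,s9} — reject; 3/3 deletions ∈↓L.
'gggg': N↓-sim [31, 29, 22, 14, 3] end={s2,s30,s33} rej; 4/4 del acc.
3 obstructions.

Antichain: [z4, g4v, gggg].


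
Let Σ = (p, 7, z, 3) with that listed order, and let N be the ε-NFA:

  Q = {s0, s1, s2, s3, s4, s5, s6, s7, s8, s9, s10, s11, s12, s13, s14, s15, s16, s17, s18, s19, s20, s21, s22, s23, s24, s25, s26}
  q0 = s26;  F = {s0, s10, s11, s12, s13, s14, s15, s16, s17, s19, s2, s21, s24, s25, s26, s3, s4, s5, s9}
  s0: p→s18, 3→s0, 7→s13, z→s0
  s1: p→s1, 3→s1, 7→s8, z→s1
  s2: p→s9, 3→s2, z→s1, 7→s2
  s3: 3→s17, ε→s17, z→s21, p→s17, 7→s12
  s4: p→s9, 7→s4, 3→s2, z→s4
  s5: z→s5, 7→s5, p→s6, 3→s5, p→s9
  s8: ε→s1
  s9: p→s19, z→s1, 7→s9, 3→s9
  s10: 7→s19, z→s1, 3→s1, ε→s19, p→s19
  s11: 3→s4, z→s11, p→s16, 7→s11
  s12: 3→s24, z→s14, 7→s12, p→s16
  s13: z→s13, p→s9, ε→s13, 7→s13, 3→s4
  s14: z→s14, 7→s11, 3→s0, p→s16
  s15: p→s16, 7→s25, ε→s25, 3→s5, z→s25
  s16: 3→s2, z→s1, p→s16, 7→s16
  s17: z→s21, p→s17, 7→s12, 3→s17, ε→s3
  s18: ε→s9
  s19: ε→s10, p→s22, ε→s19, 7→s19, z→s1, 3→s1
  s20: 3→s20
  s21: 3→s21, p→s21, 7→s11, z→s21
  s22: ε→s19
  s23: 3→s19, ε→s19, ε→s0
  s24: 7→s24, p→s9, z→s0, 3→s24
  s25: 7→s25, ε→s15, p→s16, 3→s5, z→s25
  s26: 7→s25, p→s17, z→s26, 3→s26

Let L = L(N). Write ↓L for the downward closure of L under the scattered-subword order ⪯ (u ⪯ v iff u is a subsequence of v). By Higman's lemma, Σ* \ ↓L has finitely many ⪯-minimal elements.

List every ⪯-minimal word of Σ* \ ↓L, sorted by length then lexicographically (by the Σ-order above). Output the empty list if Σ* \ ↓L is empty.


Antichain: [7pz, 73pp3, pz733z].

|Q|=27, |F|=19, |δ|=96 (13 ε).
min D↑ (17 st, q0=0, F={10}): 0:p→1,7→2,z→0,3→0 1:p→1,7→3,z→4,3→1 2:p→5,7→2,z→2,3→6 3:p→5,7→3,z→7,3→8 4:p→4,7→9,z→4,3→4 5:p→5,7→5,z→10,3→11 6:p→12,7→6,z→6,3→6 7:p→5,7→9,z→7,3→13 8:p→12,7→8,z→13,3→8 9:p→5,7→9,z→9,3→14 10:p→10,7→10,z→10,3→10 11:p→12,7→11,z→10,3→11 12:p→15,7→12,z→10,3→12 13:p→12,7→16,z→13,3→13 14:p→12,7→14,z→14,3→11 15:p→15,7→15,z→10,3→10 16:p→12,7→16,z→16,3→14 (ε-aug+det+¬).
'7pz': |S_i|=[24, 20, 10, 2] end={s1,s8} — reject; 3/3 single-dels accept.
'73pp3': N↓-sim [24, 20, 14, 8, 5, 2] end={s1,s8} rej; 5/5 del acc.
'pz733z': |S_i|=[24, 20, 15, 11, 8, 7, 2] end={s1,s8} — reject; 6/6 deletions ∈↓L.
3 words, ⪯-incomp.


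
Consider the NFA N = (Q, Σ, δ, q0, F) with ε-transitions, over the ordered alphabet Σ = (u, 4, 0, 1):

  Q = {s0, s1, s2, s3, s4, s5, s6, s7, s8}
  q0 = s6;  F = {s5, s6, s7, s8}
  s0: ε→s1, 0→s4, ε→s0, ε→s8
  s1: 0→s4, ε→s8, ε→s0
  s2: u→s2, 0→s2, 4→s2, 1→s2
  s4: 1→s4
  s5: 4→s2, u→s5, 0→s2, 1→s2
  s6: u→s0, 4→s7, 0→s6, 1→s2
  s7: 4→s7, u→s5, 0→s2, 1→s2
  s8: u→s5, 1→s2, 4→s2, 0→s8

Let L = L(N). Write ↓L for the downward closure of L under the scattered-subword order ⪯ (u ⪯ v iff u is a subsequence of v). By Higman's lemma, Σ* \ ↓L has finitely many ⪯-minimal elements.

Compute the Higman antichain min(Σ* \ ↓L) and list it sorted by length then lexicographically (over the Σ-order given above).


min(Σ*\↓L) = [1, u4, 40, uu0].

|Q|=9, |F|=4, |δ|=28 (5 ε).
min D↑ (5 st, q0=0, F={3}): 0:u→1,4→2,0→0,1→3 1:u→4,4→3,0→1,1→3 2:u→4,4→2,0→3,1→3 3:u→3,4→3,0→3,1→3 4:u→4,4→3,0→3,1→3 [Hopcroft].
'1': run [8, 2] end={s2,s4} rej; 1/1 deletions ∈↓L.
'u4': run [8, 6, 1] end={s2} ∉↓L; 2/2 del acc.
'40': N↓-sim [8, 3, 1] end={s2} — reject; 2/2 single-dels accept.
'uu0': |S_i|=[8, 6, 2, 1] end={s2} — reject; 3/3 single-dels accept.
4 words, ⪯-incomp.


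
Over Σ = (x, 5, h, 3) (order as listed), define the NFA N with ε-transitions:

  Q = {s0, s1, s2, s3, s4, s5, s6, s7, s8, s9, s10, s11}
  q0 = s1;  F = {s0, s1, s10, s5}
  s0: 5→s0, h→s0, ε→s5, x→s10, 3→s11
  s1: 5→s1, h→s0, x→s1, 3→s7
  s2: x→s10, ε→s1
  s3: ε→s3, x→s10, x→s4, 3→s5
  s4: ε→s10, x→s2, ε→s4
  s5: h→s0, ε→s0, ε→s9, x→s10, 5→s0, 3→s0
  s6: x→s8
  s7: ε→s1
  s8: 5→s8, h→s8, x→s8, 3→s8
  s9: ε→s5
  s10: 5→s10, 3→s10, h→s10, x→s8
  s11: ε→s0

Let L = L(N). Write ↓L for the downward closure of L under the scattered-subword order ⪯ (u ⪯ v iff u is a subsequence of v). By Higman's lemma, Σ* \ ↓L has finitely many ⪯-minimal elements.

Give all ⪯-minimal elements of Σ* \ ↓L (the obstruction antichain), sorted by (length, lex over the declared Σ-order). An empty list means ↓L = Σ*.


min(Σ*\↓L) = [hxx].

|Q|=12, |F|=4, |δ|=36 (10 ε).
min D↑ (4 st, q0=0, F={3}): 0:x→0,5→0,h→1,3→0 1:x→2,5→1,h→1,3→1 2:x→3,5→2,h→2,3→2 3:x→3,5→3,h→3,3→3.
'hxx': |S_i|=[8, 6, 2, 1] end={s8} rej; 3/3 deletions ∈↓L.
1 words, ⪯-incomp.


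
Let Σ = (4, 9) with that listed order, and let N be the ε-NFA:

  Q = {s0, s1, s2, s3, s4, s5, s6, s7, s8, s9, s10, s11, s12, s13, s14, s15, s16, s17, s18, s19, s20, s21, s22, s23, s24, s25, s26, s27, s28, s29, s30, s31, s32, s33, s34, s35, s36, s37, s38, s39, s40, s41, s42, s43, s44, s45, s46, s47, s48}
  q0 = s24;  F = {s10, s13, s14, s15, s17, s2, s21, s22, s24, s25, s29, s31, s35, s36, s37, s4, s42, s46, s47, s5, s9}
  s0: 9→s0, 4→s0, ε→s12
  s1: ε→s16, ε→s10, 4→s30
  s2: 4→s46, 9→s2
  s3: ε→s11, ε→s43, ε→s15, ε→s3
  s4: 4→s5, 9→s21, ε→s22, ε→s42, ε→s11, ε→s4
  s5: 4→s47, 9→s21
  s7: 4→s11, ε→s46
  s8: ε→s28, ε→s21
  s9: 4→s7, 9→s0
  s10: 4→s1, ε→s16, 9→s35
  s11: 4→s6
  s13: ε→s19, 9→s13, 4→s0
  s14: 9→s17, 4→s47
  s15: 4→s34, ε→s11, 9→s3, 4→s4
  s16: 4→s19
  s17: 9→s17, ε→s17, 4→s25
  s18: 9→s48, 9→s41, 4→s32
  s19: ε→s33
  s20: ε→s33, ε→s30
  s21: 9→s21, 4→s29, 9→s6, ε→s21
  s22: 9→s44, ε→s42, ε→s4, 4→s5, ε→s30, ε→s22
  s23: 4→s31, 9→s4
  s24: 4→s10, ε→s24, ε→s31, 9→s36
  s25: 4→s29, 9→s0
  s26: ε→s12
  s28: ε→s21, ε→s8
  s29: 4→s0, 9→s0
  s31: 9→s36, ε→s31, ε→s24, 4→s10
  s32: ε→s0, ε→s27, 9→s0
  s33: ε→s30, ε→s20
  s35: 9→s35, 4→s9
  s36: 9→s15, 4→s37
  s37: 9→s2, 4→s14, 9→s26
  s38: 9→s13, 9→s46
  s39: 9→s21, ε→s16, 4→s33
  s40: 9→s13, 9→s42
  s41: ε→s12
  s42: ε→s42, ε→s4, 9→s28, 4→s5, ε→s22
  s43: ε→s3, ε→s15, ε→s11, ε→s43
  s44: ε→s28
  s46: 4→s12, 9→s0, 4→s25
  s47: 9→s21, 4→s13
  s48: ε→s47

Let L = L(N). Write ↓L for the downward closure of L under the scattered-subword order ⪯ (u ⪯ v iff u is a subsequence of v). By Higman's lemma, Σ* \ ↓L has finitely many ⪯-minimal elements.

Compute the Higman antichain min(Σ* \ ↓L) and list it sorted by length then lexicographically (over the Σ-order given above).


Antichain: [4949, 944444, 994944].

|Q|=49, |F|=21, |δ|=112 (48 ε).
min D↑ (19 st, q0=0, F={11}): 0:4→1,9→2 1:4→1,9→3 2:4→4,9→5 3:4→6,9→3 4:4→7,9→8 5:4→9,9→5 6:4→10,9→11 7:4→12,9→13 8:4→10,9→8 9:4→14,9→15 10:4→16,9→11 11:4→11,9→11 12:4→17,9→15 13:4→16,9→13 14:4→12,9→15 15:4→18,9→15 16:4→18,9→11 17:4→11,9→17 18:4→11,9→11 (ε-aug+det+¬).
'4949': |S_i|=[39, 33, 22, 9, 2] end={s0,s12} — reject; 4/4 deletions ∈↓L.
'944444': N↓-sim [39, 34, 29, 18, 13, 9, 2] end={s0,s12} — reject; 6/6 del acc.
'994944': |S_i|=[39, 34, 31, 24, 13, 3, 2] end={s0,s12} ∉↓L; 6/6 single-dels accept.
3 words, ⪯-incomp.


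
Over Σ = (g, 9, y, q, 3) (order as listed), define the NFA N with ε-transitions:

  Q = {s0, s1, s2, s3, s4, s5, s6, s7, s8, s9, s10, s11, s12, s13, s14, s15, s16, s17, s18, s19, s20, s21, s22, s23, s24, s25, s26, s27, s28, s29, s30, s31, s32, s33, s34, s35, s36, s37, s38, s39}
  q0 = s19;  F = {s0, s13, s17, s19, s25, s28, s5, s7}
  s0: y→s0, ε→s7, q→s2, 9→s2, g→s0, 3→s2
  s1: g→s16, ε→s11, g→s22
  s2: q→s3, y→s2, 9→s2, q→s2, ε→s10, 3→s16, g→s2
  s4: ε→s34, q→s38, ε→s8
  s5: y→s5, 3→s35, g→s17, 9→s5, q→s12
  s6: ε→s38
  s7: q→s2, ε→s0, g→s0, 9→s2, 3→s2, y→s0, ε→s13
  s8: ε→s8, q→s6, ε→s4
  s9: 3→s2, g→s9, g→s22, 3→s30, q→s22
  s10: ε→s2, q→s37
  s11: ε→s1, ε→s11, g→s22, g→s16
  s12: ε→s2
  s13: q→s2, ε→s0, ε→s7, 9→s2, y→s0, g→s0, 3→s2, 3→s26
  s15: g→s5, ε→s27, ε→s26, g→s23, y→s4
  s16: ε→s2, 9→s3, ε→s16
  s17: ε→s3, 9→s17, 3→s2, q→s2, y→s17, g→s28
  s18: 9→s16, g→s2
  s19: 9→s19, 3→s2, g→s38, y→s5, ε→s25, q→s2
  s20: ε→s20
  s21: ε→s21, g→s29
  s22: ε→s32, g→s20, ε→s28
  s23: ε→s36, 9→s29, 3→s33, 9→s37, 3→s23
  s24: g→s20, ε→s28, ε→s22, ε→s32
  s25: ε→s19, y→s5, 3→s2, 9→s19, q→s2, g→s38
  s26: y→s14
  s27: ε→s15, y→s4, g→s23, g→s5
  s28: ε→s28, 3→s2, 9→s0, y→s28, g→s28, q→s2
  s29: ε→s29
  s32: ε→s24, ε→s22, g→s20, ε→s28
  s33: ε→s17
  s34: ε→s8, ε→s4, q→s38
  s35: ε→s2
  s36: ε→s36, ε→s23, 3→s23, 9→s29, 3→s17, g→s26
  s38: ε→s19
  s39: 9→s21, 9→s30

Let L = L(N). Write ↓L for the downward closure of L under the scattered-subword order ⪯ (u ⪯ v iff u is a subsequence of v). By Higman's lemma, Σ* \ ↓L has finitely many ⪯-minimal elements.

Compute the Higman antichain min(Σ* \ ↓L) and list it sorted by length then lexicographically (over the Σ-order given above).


|Q|=40, |F|=8, |δ|=128 (44 ε).
min D↑ (6 st, q0=0, F={2}): 0:g→0,9→0,y→1,q→2,3→2 1:g→3,9→1,y→1,q→2,3→2 2:g→2,9→2,y→2,q→2,3→2 3:g→4,9→3,y→3,q→2,3→2 4:g→4,9→5,y→4,q→2,3→2 5:g→5,9→2,y→5,q→2,3→2 (ε-aug+det+¬).
'q': run [18, 6] end={s10,s12,s16,s2,s3,s37} — reject; 1/1 del acc.
'3': |S_i|=[18, 8] end={s10,s14,s16,s2,s26,s3,s35,s37} ∉↓L; 1/1 single-dels accept.
'ygg99': run [18, 15, 12, 11, 10, 5] end={s10,s16,s2,s3,s37} — reject; 5/5 del acc.
3 words, ⪯-incomp.

A = [q, 3, ygg99].


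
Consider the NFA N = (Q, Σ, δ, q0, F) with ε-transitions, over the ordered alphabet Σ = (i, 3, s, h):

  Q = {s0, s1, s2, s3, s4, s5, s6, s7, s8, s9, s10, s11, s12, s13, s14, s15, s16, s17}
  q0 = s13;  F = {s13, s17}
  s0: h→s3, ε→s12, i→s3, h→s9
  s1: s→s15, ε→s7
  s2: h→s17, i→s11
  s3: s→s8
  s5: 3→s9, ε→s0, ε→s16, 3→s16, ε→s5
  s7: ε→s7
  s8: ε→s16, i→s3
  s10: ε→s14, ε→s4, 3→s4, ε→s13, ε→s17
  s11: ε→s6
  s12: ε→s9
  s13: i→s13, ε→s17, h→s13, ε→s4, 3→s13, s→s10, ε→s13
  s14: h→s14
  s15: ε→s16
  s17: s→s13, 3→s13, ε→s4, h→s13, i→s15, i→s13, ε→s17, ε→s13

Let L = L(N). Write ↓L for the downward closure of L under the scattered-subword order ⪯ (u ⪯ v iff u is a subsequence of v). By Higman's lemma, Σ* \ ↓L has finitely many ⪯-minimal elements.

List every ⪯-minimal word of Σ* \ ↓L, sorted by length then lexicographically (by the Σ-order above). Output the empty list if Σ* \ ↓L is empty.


|Q|=18, |F|=2, |δ|=41 (20 ε).
min D↑ (1 st, q0=0, F={}): 0:i→0,3→0,s→0,h→0 (ε-aug+det+¬).
L(D↑) = ∅ ⇒ ↓L = Σ*.

A = [].


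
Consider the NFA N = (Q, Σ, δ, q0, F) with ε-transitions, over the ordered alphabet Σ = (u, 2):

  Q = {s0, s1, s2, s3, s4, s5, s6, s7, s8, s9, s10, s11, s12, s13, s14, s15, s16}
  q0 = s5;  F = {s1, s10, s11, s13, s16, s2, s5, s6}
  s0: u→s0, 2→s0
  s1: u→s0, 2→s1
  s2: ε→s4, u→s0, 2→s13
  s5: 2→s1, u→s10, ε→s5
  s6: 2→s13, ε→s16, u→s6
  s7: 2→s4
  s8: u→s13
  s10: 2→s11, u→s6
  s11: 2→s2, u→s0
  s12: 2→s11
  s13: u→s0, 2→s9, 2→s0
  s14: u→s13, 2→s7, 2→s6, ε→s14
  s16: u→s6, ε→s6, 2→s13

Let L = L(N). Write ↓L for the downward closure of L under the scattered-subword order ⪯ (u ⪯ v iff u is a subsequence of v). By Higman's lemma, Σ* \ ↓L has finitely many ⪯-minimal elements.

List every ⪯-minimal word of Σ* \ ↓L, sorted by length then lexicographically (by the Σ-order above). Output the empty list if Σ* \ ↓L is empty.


A = [2u, uu22, u2222].

|Q|=17, |F|=8, |δ|=30 (5 ε).
min D↑ (8 st, q0=0, F={5}): 0:u→1,2→2 1:u→3,2→4 2:u→5,2→2 3:u→3,2→6 4:u→5,2→7 5:u→5,2→5 6:u→5,2→5 7:u→5,2→6.
'2u': run [11, 7, 1] end={s0} rej; 2/2 del acc.
'uu22': run [11, 9, 5, 3, 2] end={s0,s9} rej; 4/4 del acc.
'u2222': |S_i|=[11, 9, 6, 5, 3, 2] end={s0,s9} — reject; 5/5 del acc.
3 words, ⪯-incomp.


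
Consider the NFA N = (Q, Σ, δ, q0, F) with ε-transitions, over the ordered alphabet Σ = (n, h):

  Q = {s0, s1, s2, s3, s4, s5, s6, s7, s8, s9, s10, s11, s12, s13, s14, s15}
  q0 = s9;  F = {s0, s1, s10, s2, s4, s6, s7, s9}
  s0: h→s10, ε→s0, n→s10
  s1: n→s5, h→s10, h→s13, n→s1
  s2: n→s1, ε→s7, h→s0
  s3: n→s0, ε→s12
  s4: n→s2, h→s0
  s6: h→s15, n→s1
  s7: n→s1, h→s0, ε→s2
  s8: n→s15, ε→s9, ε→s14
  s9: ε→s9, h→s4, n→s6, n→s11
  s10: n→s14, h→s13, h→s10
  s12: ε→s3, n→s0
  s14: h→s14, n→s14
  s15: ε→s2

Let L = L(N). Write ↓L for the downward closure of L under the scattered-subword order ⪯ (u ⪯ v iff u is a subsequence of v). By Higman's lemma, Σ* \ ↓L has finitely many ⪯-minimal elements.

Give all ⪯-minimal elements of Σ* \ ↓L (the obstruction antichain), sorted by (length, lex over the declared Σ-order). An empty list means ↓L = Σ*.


|Q|=16, |F|=8, |δ|=34 (9 ε).
min D↑ (8 st, q0=0, F={7}): 0:n→1,h→2 1:n→3,h→4 2:n→4,h→5 3:n→3,h→6 4:n→3,h→5 5:n→6,h→6 6:n→7,h→6 7:n→7,h→7.
'nnhn': N↓-sim [13, 11, 5, 3, 1] end={s14} ∉↓L; 4/4 deletions ∈↓L.
'hhnn': run [13, 10, 4, 3, 1] end={s14} ∉↓L; 4/4 single-dels accept.
'hhhn': run [13, 10, 4, 3, 1] end={s14} — reject; 4/4 single-dels accept.
3 minimals (antichain).

Antichain: [nnhn, hhnn, hhhn].


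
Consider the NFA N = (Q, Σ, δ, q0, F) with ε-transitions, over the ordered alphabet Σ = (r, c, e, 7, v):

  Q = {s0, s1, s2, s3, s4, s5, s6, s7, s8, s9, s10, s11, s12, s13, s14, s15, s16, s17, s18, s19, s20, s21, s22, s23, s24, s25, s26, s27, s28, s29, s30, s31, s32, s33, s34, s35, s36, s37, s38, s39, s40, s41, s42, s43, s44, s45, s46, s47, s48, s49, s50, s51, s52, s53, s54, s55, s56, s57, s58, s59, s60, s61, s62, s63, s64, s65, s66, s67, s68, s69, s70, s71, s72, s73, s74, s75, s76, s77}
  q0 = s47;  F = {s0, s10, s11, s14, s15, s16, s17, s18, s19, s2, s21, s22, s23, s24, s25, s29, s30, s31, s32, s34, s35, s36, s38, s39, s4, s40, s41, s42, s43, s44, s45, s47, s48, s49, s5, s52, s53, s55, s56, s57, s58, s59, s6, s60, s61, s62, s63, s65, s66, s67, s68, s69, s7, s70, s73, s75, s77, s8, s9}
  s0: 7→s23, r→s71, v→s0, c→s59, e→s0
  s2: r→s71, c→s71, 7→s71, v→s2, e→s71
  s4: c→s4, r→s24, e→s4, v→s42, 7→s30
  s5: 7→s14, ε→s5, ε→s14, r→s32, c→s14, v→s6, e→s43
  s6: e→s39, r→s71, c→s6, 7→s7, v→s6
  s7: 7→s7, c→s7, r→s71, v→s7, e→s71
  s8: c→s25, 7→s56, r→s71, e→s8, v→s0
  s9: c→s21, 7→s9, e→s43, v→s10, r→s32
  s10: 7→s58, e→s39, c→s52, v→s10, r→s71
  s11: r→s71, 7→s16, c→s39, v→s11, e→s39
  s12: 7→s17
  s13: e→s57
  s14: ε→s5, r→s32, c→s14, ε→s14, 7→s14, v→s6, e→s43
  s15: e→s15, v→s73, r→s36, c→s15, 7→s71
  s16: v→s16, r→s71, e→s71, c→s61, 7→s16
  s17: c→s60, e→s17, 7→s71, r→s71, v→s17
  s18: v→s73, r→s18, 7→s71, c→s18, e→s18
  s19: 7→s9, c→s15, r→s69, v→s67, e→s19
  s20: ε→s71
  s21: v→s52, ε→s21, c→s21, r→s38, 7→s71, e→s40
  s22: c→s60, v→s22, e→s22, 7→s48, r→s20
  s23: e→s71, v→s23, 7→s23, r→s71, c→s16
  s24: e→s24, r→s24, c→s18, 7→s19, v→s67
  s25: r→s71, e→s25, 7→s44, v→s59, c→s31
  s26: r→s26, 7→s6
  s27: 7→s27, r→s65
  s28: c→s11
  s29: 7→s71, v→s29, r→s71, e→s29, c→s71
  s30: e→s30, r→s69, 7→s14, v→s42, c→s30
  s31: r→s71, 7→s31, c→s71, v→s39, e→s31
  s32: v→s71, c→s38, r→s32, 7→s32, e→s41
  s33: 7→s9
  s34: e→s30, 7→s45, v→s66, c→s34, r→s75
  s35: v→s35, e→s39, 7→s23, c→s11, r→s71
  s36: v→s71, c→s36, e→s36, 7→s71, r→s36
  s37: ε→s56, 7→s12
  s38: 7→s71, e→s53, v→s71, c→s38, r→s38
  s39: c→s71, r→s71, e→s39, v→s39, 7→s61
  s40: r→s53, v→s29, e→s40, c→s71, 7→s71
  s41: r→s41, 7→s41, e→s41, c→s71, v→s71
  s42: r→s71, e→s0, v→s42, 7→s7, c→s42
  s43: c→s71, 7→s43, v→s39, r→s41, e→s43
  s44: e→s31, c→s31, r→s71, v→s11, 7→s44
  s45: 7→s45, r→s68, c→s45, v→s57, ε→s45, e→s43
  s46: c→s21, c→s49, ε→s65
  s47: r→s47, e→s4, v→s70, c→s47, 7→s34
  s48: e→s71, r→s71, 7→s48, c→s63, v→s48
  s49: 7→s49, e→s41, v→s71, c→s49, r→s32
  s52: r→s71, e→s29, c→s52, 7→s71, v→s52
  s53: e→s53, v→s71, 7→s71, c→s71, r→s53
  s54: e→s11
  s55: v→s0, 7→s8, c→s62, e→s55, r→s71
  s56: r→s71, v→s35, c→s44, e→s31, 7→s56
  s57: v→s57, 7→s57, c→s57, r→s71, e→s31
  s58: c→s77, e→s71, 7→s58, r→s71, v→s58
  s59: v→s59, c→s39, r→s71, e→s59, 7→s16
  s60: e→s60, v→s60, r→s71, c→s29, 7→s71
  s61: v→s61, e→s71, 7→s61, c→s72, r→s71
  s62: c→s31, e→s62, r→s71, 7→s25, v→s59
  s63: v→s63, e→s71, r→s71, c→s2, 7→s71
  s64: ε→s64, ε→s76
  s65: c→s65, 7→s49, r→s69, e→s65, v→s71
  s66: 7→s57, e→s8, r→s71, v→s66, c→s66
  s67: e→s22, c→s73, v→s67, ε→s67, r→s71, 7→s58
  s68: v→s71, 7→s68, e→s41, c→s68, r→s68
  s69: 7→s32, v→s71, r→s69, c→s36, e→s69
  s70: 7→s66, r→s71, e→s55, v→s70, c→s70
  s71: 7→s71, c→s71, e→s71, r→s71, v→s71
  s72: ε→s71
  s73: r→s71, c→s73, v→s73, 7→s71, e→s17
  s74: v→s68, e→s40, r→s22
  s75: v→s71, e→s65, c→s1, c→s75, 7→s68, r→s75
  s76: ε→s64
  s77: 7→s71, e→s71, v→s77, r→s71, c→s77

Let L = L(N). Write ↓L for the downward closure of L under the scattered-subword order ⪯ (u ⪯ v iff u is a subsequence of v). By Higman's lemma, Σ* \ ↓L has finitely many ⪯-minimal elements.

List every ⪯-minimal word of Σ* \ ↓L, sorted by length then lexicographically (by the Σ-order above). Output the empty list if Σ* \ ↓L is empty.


min(Σ*\↓L) = [vr, 7rv, erc7, ev7e, 77ec, veccc].

|Q|=78, |F|=59, |δ|=330 (14 ε).
min D↑ (59 st, q0=0, F={10}): 0:r→0,c→0,e→1,7→2,v→3 1:r→4,c→1,e→1,7→5,v→6 2:r→7,c→2,e→5,7→8,v→9 3:r→10,c→3,e→11,7→9,v→3 4:r→4,c→12,e→4,7→13,v→14 5:r→15,c→5,e→5,7→16,v→6 6:r→10,c→6,e→17,7→18,v→6 7:r→7,c→7,e→19,7→20,v→10 8:r→20,c→8,e→21,7→8,v→22 9:r→10,c→9,e→23,7→22,v→9 10:r→10,c→10,e→10,7→10,v→10 11:r→10,c→24,e→11,7→23,v→17 12:r→12,c→12,e→12,7→10,v→25 13:r→15,c→26,e→13,7→27,v→14 14:r→10,c→25,e→28,7→29,v→14 15:r→15,c→30,e→15,7→31,v→10 16:r→31,c→16,e→21,7→16,v→32 17:r→10,c→33,e→17,7→34,v→17 18:r→10,c→18,e→10,7→18,v→18 19:r→15,c→19,e→19,7→35,v→10 20:r→20,c→20,e→36,7→20,v→10 21:r→36,c→10,e→21,7→21,v→37 22:r→10,c→22,e→38,7→22,v→22 23:r→10,c→39,e→23,7→40,v→17 24:r→10,c→38,e→24,7→39,v→33 25:r→10,c→25,e→41,7→10,v→25 26:r→30,c→26,e→26,7→10,v→25 27:r→31,c→42,e→21,7→27,v→43 28:r→10,c→44,e→28,7→45,v→28 29:r→10,c→46,e→10,7→29,v→29 30:r→30,c→30,e→30,7→10,v→10 31:r→31,c→47,e→36,7→31,v→10 32:r→10,c→32,e→37,7→18,v→32 33:r→10,c→37,e→33,7→48,v→33 34:r→10,c→48,e→10,7→34,v→34 35:r→31,c→35,e→36,7→35,v→10 36:r→36,c→10,e→36,7→36,v→10 37:r→10,c→10,e→37,7→49,v→37 38:r→10,c→10,e→38,7→38,v→37 39:r→10,c→38,e→39,7→50,v→33 40:r→10,c→50,e→38,7→40,v→51 41:r→10,c→44,e→41,7→10,v→41 42:r→47,c→42,e→52,7→10,v→53 43:r→10,c→53,e→37,7→29,v→43 44:r→10,c→54,e→44,7→10,v→44 45:r→10,c→55,e→10,7→45,v→45 46:r→10,c→46,e→10,7→10,v→46 47:r→47,c→47,e→56,7→10,v→10 48:r→10,c→49,e→10,7→48,v→48 49:r→10,c→10,e→10,7→49,v→49 50:r→10,c→38,e→38,7→50,v→57 51:r→10,c→57,e→37,7→34,v→51 52:r→56,c→10,e→52,7→10,v→54 53:r→10,c→53,e→54,7→10,v→53 54:r→10,c→10,e→54,7→10,v→54 55:r→10,c→58,e→10,7→10,v→55 56:r→56,c→10,e→56,7→10,v→10 57:r→10,c→37,e→37,7→48,v→57 58:r→10,c→10,e→10,7→10,v→58.
'vr': run [63, 37, 2] end={s20,s71} rej; 2/2 deletions ∈↓L.
'7rv': N↓-sim [63, 56, 13, 1] end={s71} ∉↓L; 3/3 del acc.
'erc7': N↓-sim [63, 54, 32, 17, 1] end={s71} — reject; 4/4 deletions ∈↓L.
'ev7e': N↓-sim [63, 54, 27, 11, 1] end={s71} ∉↓L; 4/4 deletions ∈↓L.
'77ec': |S_i|=[63, 56, 35, 10, 2] end={s71,s72} — reject; 4/4 single-dels accept.
'veccc': N↓-sim [63, 37, 25, 15, 7, 2] end={s71,s72} ∉↓L; 5/5 single-dels accept.
6 minimals (antichain).
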